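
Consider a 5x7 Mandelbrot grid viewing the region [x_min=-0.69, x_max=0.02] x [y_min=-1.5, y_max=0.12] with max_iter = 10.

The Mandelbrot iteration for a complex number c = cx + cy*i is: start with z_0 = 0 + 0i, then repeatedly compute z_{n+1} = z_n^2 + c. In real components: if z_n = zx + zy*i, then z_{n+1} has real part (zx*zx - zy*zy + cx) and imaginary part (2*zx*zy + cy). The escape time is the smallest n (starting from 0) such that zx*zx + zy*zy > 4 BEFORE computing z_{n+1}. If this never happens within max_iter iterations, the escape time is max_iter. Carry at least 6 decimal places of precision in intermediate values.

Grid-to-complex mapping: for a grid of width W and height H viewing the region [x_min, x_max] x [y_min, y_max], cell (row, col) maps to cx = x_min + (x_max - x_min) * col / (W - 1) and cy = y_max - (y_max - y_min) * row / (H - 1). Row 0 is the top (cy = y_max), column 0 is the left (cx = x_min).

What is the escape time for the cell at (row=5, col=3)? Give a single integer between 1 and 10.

Answer: 3

Derivation:
z_0 = 0 + 0i, c = -0.1575 + -1.2300i
Iter 1: z = -0.1575 + -1.2300i, |z|^2 = 1.5377
Iter 2: z = -1.6456 + -0.8426i, |z|^2 = 3.4179
Iter 3: z = 1.8406 + 1.5430i, |z|^2 = 5.7686
Escaped at iteration 3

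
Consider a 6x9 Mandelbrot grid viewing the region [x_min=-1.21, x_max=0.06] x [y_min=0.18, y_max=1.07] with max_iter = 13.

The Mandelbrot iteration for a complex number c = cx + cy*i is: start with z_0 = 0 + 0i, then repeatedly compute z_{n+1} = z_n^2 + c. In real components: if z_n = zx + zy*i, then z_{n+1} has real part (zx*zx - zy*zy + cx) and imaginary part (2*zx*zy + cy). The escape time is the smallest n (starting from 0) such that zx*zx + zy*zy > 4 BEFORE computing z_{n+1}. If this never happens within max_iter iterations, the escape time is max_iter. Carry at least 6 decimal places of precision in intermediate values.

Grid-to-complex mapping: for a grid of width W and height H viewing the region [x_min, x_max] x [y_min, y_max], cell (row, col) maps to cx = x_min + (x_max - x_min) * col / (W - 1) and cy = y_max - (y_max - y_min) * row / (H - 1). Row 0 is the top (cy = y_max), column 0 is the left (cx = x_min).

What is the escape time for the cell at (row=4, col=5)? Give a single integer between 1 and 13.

z_0 = 0 + 0i, c = 0.0600 + 0.6250i
Iter 1: z = 0.0600 + 0.6250i, |z|^2 = 0.3942
Iter 2: z = -0.3270 + 0.7000i, |z|^2 = 0.5969
Iter 3: z = -0.3231 + 0.1672i, |z|^2 = 0.1323
Iter 4: z = 0.1364 + 0.5170i, |z|^2 = 0.2859
Iter 5: z = -0.1887 + 0.7661i, |z|^2 = 0.6224
Iter 6: z = -0.4912 + 0.3359i, |z|^2 = 0.3542
Iter 7: z = 0.1885 + 0.2949i, |z|^2 = 0.1225
Iter 8: z = 0.0085 + 0.7362i, |z|^2 = 0.5420
Iter 9: z = -0.4819 + 0.6376i, |z|^2 = 0.6387
Iter 10: z = -0.1143 + 0.0105i, |z|^2 = 0.0132
Iter 11: z = 0.0729 + 0.6226i, |z|^2 = 0.3929
Iter 12: z = -0.3223 + 0.7158i, |z|^2 = 0.6163

Answer: 13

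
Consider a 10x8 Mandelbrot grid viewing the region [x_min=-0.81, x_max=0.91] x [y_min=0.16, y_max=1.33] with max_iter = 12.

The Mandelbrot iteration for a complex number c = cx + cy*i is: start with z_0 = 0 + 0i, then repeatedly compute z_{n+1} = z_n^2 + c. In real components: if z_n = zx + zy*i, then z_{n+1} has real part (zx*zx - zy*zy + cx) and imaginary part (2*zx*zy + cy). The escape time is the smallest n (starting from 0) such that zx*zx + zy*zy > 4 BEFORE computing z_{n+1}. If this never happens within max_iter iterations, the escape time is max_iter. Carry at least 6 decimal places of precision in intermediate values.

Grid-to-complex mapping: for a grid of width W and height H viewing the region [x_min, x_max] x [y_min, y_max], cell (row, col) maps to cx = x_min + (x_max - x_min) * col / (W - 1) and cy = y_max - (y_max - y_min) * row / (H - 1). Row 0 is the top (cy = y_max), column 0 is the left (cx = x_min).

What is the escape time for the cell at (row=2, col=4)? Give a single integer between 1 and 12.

z_0 = 0 + 0i, c = -0.0456 + 0.9957i
Iter 1: z = -0.0456 + 0.9957i, |z|^2 = 0.9935
Iter 2: z = -1.0349 + 0.9050i, |z|^2 = 1.8901
Iter 3: z = 0.2065 + -0.8775i, |z|^2 = 0.8126
Iter 4: z = -0.7729 + 0.6333i, |z|^2 = 0.9984
Iter 5: z = 0.1508 + 0.0168i, |z|^2 = 0.0230
Iter 6: z = -0.0231 + 1.0008i, |z|^2 = 1.0021
Iter 7: z = -1.0466 + 0.9495i, |z|^2 = 1.9967
Iter 8: z = 0.1483 + -0.9916i, |z|^2 = 1.0053
Iter 9: z = -1.0069 + 0.7017i, |z|^2 = 1.5061
Iter 10: z = 0.4758 + -0.4173i, |z|^2 = 0.4005
Iter 11: z = 0.0067 + 0.5986i, |z|^2 = 0.3584

Answer: 12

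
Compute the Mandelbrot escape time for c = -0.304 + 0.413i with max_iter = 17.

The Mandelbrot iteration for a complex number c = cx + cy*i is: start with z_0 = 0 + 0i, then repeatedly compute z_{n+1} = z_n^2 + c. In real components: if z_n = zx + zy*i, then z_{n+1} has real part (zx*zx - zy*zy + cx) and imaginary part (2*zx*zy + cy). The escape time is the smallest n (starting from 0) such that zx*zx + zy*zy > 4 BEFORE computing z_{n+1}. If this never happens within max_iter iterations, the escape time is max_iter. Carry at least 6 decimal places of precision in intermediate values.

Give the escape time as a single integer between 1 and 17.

z_0 = 0 + 0i, c = -0.3040 + 0.4130i
Iter 1: z = -0.3040 + 0.4130i, |z|^2 = 0.2630
Iter 2: z = -0.3822 + 0.1619i, |z|^2 = 0.1723
Iter 3: z = -0.1842 + 0.2893i, |z|^2 = 0.1176
Iter 4: z = -0.3538 + 0.3065i, |z|^2 = 0.2191
Iter 5: z = -0.2728 + 0.1962i, |z|^2 = 0.1129
Iter 6: z = -0.2681 + 0.3060i, |z|^2 = 0.1655
Iter 7: z = -0.3258 + 0.2489i, |z|^2 = 0.1681
Iter 8: z = -0.2599 + 0.2508i, |z|^2 = 0.1304
Iter 9: z = -0.2994 + 0.2826i, |z|^2 = 0.1695
Iter 10: z = -0.2943 + 0.2438i, |z|^2 = 0.1460
Iter 11: z = -0.2768 + 0.2695i, |z|^2 = 0.1493
Iter 12: z = -0.3000 + 0.2638i, |z|^2 = 0.1596
Iter 13: z = -0.2836 + 0.2547i, |z|^2 = 0.1453
Iter 14: z = -0.2885 + 0.2685i, |z|^2 = 0.1553
Iter 15: z = -0.2929 + 0.2581i, |z|^2 = 0.1524
Iter 16: z = -0.2848 + 0.2618i, |z|^2 = 0.1497

Answer: 17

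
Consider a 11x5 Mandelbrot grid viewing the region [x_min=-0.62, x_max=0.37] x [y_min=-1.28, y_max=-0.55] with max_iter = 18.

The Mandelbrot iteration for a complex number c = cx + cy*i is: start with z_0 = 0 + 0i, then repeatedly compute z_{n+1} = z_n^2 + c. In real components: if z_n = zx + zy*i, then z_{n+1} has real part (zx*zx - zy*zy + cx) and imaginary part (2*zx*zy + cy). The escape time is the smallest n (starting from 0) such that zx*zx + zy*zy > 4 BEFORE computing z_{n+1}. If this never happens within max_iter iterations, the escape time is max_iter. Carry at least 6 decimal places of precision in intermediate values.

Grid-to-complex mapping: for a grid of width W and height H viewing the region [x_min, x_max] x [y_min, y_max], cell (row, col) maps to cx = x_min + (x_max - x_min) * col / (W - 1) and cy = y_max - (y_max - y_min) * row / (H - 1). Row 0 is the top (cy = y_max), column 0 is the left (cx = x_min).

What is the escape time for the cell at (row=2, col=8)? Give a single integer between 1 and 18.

z_0 = 0 + 0i, c = 0.1720 + -0.9150i
Iter 1: z = 0.1720 + -0.9150i, |z|^2 = 0.8668
Iter 2: z = -0.6356 + -1.2298i, |z|^2 = 1.9163
Iter 3: z = -0.9363 + 0.6484i, |z|^2 = 1.2970
Iter 4: z = 0.6282 + -2.1291i, |z|^2 = 4.9277
Escaped at iteration 4

Answer: 4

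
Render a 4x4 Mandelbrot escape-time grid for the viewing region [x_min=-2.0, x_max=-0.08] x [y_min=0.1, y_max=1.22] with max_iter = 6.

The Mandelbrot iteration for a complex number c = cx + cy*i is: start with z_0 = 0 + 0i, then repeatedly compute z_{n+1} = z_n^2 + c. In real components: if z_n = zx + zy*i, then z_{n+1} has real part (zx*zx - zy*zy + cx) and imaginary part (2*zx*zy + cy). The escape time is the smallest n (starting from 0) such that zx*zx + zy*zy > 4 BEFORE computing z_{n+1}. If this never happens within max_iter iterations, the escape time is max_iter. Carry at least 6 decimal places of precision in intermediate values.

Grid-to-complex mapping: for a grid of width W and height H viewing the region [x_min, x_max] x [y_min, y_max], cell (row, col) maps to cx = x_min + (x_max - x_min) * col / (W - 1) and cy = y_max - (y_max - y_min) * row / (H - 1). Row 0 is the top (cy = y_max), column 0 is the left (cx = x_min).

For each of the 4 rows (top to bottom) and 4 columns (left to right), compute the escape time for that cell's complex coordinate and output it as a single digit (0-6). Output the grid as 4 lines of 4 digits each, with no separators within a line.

Answer: 1233
1346
1466
1666

Derivation:
(row=0, col=0): c = -2.0000 + 1.2200i → escape time 1
(row=0, col=1): c = -1.3600 + 1.2200i → escape time 2
(row=0, col=2): c = -0.7200 + 1.2200i → escape time 3
(row=0, col=3): c = -0.0800 + 1.2200i → escape time 3
(row=1, col=0): c = -2.0000 + 0.8467i → escape time 1
(row=1, col=1): c = -1.3600 + 0.8467i → escape time 3
(row=1, col=2): c = -0.7200 + 0.8467i → escape time 4
(row=1, col=3): c = -0.0800 + 0.8467i → escape time 6
(row=2, col=0): c = -2.0000 + 0.4733i → escape time 1
(row=2, col=1): c = -1.3600 + 0.4733i → escape time 4
(row=2, col=2): c = -0.7200 + 0.4733i → escape time 6
(row=2, col=3): c = -0.0800 + 0.4733i → escape time 6
(row=3, col=0): c = -2.0000 + 0.1000i → escape time 1
(row=3, col=1): c = -1.3600 + 0.1000i → escape time 6
(row=3, col=2): c = -0.7200 + 0.1000i → escape time 6
(row=3, col=3): c = -0.0800 + 0.1000i → escape time 6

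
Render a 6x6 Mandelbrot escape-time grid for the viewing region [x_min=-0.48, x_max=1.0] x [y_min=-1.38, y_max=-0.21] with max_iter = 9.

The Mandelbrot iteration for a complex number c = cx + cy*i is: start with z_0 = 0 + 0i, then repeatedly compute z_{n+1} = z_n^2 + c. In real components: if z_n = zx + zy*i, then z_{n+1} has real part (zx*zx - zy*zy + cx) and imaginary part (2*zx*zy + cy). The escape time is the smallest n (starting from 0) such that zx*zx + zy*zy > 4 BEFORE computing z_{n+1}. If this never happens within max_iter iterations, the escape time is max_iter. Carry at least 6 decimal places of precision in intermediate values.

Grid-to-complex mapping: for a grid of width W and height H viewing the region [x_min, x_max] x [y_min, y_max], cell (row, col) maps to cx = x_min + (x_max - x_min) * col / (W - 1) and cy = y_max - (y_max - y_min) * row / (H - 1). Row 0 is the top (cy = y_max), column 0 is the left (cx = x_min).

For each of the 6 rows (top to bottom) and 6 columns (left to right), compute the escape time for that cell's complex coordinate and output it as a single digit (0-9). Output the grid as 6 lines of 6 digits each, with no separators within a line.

Answer: 999932
999732
999632
495322
353222
222222

Derivation:
(row=0, col=0): c = -0.4800 + -0.2100i → escape time 9
(row=0, col=1): c = -0.1840 + -0.2100i → escape time 9
(row=0, col=2): c = 0.1120 + -0.2100i → escape time 9
(row=0, col=3): c = 0.4080 + -0.2100i → escape time 9
(row=0, col=4): c = 0.7040 + -0.2100i → escape time 3
(row=0, col=5): c = 1.0000 + -0.2100i → escape time 2
(row=1, col=0): c = -0.4800 + -0.4440i → escape time 9
(row=1, col=1): c = -0.1840 + -0.4440i → escape time 9
(row=1, col=2): c = 0.1120 + -0.4440i → escape time 9
(row=1, col=3): c = 0.4080 + -0.4440i → escape time 7
(row=1, col=4): c = 0.7040 + -0.4440i → escape time 3
(row=1, col=5): c = 1.0000 + -0.4440i → escape time 2
(row=2, col=0): c = -0.4800 + -0.6780i → escape time 9
(row=2, col=1): c = -0.1840 + -0.6780i → escape time 9
(row=2, col=2): c = 0.1120 + -0.6780i → escape time 9
(row=2, col=3): c = 0.4080 + -0.6780i → escape time 6
(row=2, col=4): c = 0.7040 + -0.6780i → escape time 3
(row=2, col=5): c = 1.0000 + -0.6780i → escape time 2
(row=3, col=0): c = -0.4800 + -0.9120i → escape time 4
(row=3, col=1): c = -0.1840 + -0.9120i → escape time 9
(row=3, col=2): c = 0.1120 + -0.9120i → escape time 5
(row=3, col=3): c = 0.4080 + -0.9120i → escape time 3
(row=3, col=4): c = 0.7040 + -0.9120i → escape time 2
(row=3, col=5): c = 1.0000 + -0.9120i → escape time 2
(row=4, col=0): c = -0.4800 + -1.1460i → escape time 3
(row=4, col=1): c = -0.1840 + -1.1460i → escape time 5
(row=4, col=2): c = 0.1120 + -1.1460i → escape time 3
(row=4, col=3): c = 0.4080 + -1.1460i → escape time 2
(row=4, col=4): c = 0.7040 + -1.1460i → escape time 2
(row=4, col=5): c = 1.0000 + -1.1460i → escape time 2
(row=5, col=0): c = -0.4800 + -1.3800i → escape time 2
(row=5, col=1): c = -0.1840 + -1.3800i → escape time 2
(row=5, col=2): c = 0.1120 + -1.3800i → escape time 2
(row=5, col=3): c = 0.4080 + -1.3800i → escape time 2
(row=5, col=4): c = 0.7040 + -1.3800i → escape time 2
(row=5, col=5): c = 1.0000 + -1.3800i → escape time 2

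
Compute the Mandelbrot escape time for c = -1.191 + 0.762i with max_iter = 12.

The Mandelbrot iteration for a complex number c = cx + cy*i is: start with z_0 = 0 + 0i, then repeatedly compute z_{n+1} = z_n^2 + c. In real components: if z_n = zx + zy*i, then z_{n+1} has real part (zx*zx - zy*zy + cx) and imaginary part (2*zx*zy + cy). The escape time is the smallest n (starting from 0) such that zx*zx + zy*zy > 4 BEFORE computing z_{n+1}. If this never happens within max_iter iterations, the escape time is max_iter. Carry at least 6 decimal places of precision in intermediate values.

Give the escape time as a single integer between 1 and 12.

z_0 = 0 + 0i, c = -1.1910 + 0.7620i
Iter 1: z = -1.1910 + 0.7620i, |z|^2 = 1.9991
Iter 2: z = -0.3532 + -1.0531i, |z|^2 = 1.2337
Iter 3: z = -2.1753 + 1.5058i, |z|^2 = 6.9993
Escaped at iteration 3

Answer: 3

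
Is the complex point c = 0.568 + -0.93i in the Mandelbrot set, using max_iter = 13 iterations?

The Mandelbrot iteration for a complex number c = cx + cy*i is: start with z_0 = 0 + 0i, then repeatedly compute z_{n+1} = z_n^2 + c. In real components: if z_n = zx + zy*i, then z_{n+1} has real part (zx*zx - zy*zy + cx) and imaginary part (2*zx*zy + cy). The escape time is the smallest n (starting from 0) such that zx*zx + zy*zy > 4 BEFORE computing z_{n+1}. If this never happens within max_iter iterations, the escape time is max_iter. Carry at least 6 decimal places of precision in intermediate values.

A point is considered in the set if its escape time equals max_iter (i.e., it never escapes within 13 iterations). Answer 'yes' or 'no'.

Answer: no

Derivation:
z_0 = 0 + 0i, c = 0.5680 + -0.9300i
Iter 1: z = 0.5680 + -0.9300i, |z|^2 = 1.1875
Iter 2: z = 0.0257 + -1.9865i, |z|^2 = 3.9468
Iter 3: z = -3.3774 + -1.0322i, |z|^2 = 12.4725
Escaped at iteration 3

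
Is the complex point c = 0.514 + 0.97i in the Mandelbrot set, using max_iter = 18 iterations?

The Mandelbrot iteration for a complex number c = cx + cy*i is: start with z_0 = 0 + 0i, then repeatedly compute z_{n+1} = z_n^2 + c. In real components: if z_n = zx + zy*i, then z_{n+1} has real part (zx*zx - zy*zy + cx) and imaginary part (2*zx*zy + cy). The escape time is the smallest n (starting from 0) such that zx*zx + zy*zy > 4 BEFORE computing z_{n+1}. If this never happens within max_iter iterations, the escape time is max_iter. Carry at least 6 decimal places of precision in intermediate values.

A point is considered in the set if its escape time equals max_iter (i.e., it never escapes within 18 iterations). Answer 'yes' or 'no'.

z_0 = 0 + 0i, c = 0.5140 + 0.9700i
Iter 1: z = 0.5140 + 0.9700i, |z|^2 = 1.2051
Iter 2: z = -0.1627 + 1.9672i, |z|^2 = 3.8962
Iter 3: z = -3.3292 + 0.3299i, |z|^2 = 11.1927
Escaped at iteration 3

Answer: no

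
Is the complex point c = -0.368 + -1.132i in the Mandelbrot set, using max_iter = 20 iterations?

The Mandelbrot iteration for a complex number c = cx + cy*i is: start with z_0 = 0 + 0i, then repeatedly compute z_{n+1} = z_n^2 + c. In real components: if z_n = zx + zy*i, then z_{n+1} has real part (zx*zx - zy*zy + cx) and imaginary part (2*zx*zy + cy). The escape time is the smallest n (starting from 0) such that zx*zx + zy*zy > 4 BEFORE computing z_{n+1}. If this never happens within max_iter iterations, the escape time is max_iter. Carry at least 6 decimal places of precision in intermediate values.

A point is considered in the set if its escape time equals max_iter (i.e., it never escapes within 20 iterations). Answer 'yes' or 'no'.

z_0 = 0 + 0i, c = -0.3680 + -1.1320i
Iter 1: z = -0.3680 + -1.1320i, |z|^2 = 1.4168
Iter 2: z = -1.5140 + -0.2988i, |z|^2 = 2.3815
Iter 3: z = 1.8349 + -0.2271i, |z|^2 = 3.4184
Iter 4: z = 2.9472 + -1.9654i, |z|^2 = 12.5489
Escaped at iteration 4

Answer: no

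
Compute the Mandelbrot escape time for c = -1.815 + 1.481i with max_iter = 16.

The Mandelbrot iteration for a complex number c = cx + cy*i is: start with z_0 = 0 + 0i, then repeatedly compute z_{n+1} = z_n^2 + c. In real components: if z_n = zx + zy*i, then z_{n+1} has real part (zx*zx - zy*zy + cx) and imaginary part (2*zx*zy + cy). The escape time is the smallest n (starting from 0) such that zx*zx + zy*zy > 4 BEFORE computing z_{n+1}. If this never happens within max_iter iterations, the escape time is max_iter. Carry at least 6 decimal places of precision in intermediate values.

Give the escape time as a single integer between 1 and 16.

Answer: 1

Derivation:
z_0 = 0 + 0i, c = -1.8150 + 1.4810i
Iter 1: z = -1.8150 + 1.4810i, |z|^2 = 5.4876
Escaped at iteration 1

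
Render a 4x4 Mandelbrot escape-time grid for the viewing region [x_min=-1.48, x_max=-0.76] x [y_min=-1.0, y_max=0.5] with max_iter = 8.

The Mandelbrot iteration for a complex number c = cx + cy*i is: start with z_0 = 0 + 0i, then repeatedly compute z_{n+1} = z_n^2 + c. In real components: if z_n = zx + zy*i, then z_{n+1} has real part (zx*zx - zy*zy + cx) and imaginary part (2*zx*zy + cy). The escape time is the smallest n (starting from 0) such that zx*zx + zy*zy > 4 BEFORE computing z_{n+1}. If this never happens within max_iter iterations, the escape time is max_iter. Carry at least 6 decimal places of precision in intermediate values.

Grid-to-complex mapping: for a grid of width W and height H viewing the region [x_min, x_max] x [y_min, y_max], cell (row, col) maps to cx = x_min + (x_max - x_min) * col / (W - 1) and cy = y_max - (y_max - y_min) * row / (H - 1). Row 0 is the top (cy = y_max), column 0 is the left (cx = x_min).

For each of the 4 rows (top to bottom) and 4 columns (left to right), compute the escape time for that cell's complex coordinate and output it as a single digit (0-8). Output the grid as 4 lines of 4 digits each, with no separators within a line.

(row=0, col=0): c = -1.4800 + 0.5000i → escape time 3
(row=0, col=1): c = -1.2400 + 0.5000i → escape time 4
(row=0, col=2): c = -1.0000 + 0.5000i → escape time 5
(row=0, col=3): c = -0.7600 + 0.5000i → escape time 6
(row=1, col=0): c = -1.4800 + 0.0000i → escape time 8
(row=1, col=1): c = -1.2400 + 0.0000i → escape time 8
(row=1, col=2): c = -1.0000 + 0.0000i → escape time 8
(row=1, col=3): c = -0.7600 + 0.0000i → escape time 8
(row=2, col=0): c = -1.4800 + -0.5000i → escape time 3
(row=2, col=1): c = -1.2400 + -0.5000i → escape time 4
(row=2, col=2): c = -1.0000 + -0.5000i → escape time 5
(row=2, col=3): c = -0.7600 + -0.5000i → escape time 6
(row=3, col=0): c = -1.4800 + -1.0000i → escape time 3
(row=3, col=1): c = -1.2400 + -1.0000i → escape time 3
(row=3, col=2): c = -1.0000 + -1.0000i → escape time 3
(row=3, col=3): c = -0.7600 + -1.0000i → escape time 3

Answer: 3456
8888
3456
3333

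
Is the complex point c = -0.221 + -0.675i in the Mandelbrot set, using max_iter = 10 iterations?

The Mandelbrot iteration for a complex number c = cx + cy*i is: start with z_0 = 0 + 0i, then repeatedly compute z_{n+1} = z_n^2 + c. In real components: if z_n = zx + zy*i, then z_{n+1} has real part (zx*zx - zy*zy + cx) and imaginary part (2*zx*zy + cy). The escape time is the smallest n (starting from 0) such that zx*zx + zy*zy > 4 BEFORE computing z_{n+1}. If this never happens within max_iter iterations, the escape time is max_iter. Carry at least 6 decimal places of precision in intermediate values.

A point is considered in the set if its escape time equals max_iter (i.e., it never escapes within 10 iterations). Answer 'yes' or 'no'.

Answer: yes

Derivation:
z_0 = 0 + 0i, c = -0.2210 + -0.6750i
Iter 1: z = -0.2210 + -0.6750i, |z|^2 = 0.5045
Iter 2: z = -0.6278 + -0.3767i, |z|^2 = 0.5360
Iter 3: z = 0.0312 + -0.2021i, |z|^2 = 0.0418
Iter 4: z = -0.2609 + -0.6876i, |z|^2 = 0.5409
Iter 5: z = -0.6258 + -0.3162i, |z|^2 = 0.4916
Iter 6: z = 0.0706 + -0.2792i, |z|^2 = 0.0829
Iter 7: z = -0.2940 + -0.7144i, |z|^2 = 0.5968
Iter 8: z = -0.6450 + -0.2550i, |z|^2 = 0.4810
Iter 9: z = 0.1300 + -0.3461i, |z|^2 = 0.1367
Did not escape in 10 iterations → in set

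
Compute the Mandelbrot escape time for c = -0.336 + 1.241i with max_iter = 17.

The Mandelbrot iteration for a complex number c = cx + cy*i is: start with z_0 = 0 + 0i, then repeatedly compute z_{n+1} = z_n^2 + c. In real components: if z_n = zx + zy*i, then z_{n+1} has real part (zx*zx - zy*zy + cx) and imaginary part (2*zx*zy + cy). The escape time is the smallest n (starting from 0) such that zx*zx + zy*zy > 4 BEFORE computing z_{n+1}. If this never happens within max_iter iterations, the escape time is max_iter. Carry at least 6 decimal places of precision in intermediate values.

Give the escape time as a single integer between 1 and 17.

z_0 = 0 + 0i, c = -0.3360 + 1.2410i
Iter 1: z = -0.3360 + 1.2410i, |z|^2 = 1.6530
Iter 2: z = -1.7632 + 0.4070i, |z|^2 = 3.2745
Iter 3: z = 2.6071 + -0.1944i, |z|^2 = 6.8349
Escaped at iteration 3

Answer: 3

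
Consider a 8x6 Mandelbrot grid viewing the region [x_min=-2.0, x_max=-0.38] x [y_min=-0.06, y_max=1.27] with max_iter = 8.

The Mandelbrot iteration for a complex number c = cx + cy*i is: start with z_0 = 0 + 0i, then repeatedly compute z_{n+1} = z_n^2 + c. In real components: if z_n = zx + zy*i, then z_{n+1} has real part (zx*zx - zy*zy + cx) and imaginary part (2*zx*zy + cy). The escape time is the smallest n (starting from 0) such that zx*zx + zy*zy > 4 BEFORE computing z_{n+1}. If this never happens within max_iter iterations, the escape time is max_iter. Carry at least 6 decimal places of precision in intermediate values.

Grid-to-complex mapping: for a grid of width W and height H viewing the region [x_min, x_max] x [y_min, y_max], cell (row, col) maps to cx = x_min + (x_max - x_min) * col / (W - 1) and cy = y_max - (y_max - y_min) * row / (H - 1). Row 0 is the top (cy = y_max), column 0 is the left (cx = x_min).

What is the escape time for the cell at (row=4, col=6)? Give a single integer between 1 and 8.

Answer: 8

Derivation:
z_0 = 0 + 0i, c = -0.6114 + 0.2060i
Iter 1: z = -0.6114 + 0.2060i, |z|^2 = 0.4163
Iter 2: z = -0.2800 + -0.0459i, |z|^2 = 0.0805
Iter 3: z = -0.5351 + 0.2317i, |z|^2 = 0.3400
Iter 4: z = -0.3788 + -0.0420i, |z|^2 = 0.1452
Iter 5: z = -0.4697 + 0.2378i, |z|^2 = 0.2772
Iter 6: z = -0.4473 + -0.0174i, |z|^2 = 0.2004
Iter 7: z = -0.4116 + 0.2216i, |z|^2 = 0.2185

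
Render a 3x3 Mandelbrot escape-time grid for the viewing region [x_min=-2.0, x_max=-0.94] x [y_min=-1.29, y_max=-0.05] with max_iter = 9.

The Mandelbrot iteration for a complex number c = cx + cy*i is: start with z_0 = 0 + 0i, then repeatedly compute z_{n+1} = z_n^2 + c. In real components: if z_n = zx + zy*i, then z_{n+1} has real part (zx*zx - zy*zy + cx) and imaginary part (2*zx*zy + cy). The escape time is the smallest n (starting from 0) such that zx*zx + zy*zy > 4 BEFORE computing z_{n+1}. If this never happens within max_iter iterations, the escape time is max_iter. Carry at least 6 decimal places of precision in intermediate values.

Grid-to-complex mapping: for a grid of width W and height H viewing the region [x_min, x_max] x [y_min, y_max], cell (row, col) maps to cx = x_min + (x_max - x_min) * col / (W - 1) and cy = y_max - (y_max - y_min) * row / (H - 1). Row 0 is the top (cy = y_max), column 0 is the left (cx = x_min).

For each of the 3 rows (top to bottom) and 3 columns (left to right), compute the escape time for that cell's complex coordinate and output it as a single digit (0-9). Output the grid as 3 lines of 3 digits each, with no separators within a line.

(row=0, col=0): c = -2.0000 + -0.0500i → escape time 1
(row=0, col=1): c = -1.4700 + -0.0500i → escape time 9
(row=0, col=2): c = -0.9400 + -0.0500i → escape time 9
(row=1, col=0): c = -2.0000 + -0.6700i → escape time 1
(row=1, col=1): c = -1.4700 + -0.6700i → escape time 3
(row=1, col=2): c = -0.9400 + -0.6700i → escape time 4
(row=2, col=0): c = -2.0000 + -1.2900i → escape time 1
(row=2, col=1): c = -1.4700 + -1.2900i → escape time 2
(row=2, col=2): c = -0.9400 + -1.2900i → escape time 2

Answer: 199
134
122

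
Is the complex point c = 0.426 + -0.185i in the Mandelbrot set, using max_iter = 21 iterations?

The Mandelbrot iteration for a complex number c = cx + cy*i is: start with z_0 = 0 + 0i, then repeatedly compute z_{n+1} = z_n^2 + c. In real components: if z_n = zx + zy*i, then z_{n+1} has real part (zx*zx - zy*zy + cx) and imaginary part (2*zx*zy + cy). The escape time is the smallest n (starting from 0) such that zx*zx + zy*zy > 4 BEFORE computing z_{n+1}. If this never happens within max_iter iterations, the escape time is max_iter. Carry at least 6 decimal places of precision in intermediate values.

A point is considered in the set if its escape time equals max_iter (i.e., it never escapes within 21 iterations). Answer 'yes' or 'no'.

Answer: no

Derivation:
z_0 = 0 + 0i, c = 0.4260 + -0.1850i
Iter 1: z = 0.4260 + -0.1850i, |z|^2 = 0.2157
Iter 2: z = 0.5733 + -0.3426i, |z|^2 = 0.4460
Iter 3: z = 0.6372 + -0.5778i, |z|^2 = 0.7399
Iter 4: z = 0.4982 + -0.9214i, |z|^2 = 1.0972
Iter 5: z = -0.1748 + -1.1031i, |z|^2 = 1.2473
Iter 6: z = -0.7602 + 0.2006i, |z|^2 = 0.6181
Iter 7: z = 0.9637 + -0.4900i, |z|^2 = 1.1687
Iter 8: z = 1.1146 + -1.1294i, |z|^2 = 2.5177
Iter 9: z = 0.3928 + -2.7025i, |z|^2 = 7.4579
Escaped at iteration 9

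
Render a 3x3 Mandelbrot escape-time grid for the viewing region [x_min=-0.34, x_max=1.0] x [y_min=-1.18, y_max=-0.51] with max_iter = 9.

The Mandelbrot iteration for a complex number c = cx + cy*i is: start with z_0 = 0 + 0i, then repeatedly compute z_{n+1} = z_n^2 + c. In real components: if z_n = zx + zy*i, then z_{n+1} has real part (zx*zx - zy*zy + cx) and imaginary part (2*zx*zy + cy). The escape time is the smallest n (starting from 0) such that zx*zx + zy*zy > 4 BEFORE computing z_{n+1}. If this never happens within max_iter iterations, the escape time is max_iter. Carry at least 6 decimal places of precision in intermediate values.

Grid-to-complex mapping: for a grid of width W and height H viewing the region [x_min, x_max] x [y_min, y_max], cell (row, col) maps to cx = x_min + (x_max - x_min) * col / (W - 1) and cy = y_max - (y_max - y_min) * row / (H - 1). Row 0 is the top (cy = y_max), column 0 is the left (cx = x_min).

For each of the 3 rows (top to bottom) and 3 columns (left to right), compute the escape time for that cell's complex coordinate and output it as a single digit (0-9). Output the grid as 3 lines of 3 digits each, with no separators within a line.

Answer: 992
642
322

Derivation:
(row=0, col=0): c = -0.3400 + -0.5100i → escape time 9
(row=0, col=1): c = 0.3300 + -0.5100i → escape time 9
(row=0, col=2): c = 1.0000 + -0.5100i → escape time 2
(row=1, col=0): c = -0.3400 + -0.8450i → escape time 6
(row=1, col=1): c = 0.3300 + -0.8450i → escape time 4
(row=1, col=2): c = 1.0000 + -0.8450i → escape time 2
(row=2, col=0): c = -0.3400 + -1.1800i → escape time 3
(row=2, col=1): c = 0.3300 + -1.1800i → escape time 2
(row=2, col=2): c = 1.0000 + -1.1800i → escape time 2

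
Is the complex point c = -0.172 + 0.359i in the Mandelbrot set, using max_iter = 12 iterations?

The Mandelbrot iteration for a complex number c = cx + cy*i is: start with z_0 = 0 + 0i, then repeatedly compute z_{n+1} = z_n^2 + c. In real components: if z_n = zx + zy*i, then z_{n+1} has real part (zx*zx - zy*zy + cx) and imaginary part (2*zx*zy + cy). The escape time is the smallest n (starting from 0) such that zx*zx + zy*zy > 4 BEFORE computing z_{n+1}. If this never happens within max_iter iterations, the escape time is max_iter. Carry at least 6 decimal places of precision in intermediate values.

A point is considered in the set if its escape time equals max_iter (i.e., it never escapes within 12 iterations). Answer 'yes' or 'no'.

z_0 = 0 + 0i, c = -0.1720 + 0.3590i
Iter 1: z = -0.1720 + 0.3590i, |z|^2 = 0.1585
Iter 2: z = -0.2713 + 0.2355i, |z|^2 = 0.1291
Iter 3: z = -0.1539 + 0.2312i, |z|^2 = 0.0771
Iter 4: z = -0.2018 + 0.2878i, |z|^2 = 0.1236
Iter 5: z = -0.2141 + 0.2428i, |z|^2 = 0.1048
Iter 6: z = -0.1851 + 0.2550i, |z|^2 = 0.0993
Iter 7: z = -0.2028 + 0.2646i, |z|^2 = 0.1111
Iter 8: z = -0.2009 + 0.2517i, |z|^2 = 0.1037
Iter 9: z = -0.1950 + 0.2579i, |z|^2 = 0.1045
Iter 10: z = -0.2005 + 0.2584i, |z|^2 = 0.1070
Iter 11: z = -0.1986 + 0.2554i, |z|^2 = 0.1047
Did not escape in 12 iterations → in set

Answer: yes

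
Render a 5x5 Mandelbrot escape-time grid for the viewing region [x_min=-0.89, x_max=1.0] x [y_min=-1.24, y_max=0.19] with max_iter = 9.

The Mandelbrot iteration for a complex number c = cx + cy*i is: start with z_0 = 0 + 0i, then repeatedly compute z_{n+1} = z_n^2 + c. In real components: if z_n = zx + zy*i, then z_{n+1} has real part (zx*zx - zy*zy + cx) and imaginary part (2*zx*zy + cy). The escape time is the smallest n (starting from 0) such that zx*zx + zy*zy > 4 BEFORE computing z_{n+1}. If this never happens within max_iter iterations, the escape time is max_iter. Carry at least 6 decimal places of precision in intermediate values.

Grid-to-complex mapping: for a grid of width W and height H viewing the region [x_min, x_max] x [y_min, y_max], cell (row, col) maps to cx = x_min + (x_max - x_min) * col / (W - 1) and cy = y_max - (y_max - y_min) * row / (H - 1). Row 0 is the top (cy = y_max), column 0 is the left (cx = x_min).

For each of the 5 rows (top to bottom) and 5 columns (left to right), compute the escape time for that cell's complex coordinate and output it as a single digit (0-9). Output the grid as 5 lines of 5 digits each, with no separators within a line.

(row=0, col=0): c = -0.8900 + 0.1900i → escape time 9
(row=0, col=1): c = -0.4175 + 0.1900i → escape time 9
(row=0, col=2): c = 0.0550 + 0.1900i → escape time 9
(row=0, col=3): c = 0.5275 + 0.1900i → escape time 5
(row=0, col=4): c = 1.0000 + 0.1900i → escape time 2
(row=1, col=0): c = -0.8900 + -0.1675i → escape time 9
(row=1, col=1): c = -0.4175 + -0.1675i → escape time 9
(row=1, col=2): c = 0.0550 + -0.1675i → escape time 9
(row=1, col=3): c = 0.5275 + -0.1675i → escape time 5
(row=1, col=4): c = 1.0000 + -0.1675i → escape time 2
(row=2, col=0): c = -0.8900 + -0.5250i → escape time 5
(row=2, col=1): c = -0.4175 + -0.5250i → escape time 9
(row=2, col=2): c = 0.0550 + -0.5250i → escape time 9
(row=2, col=3): c = 0.5275 + -0.5250i → escape time 4
(row=2, col=4): c = 1.0000 + -0.5250i → escape time 2
(row=3, col=0): c = -0.8900 + -0.8825i → escape time 3
(row=3, col=1): c = -0.4175 + -0.8825i → escape time 5
(row=3, col=2): c = 0.0550 + -0.8825i → escape time 6
(row=3, col=3): c = 0.5275 + -0.8825i → escape time 3
(row=3, col=4): c = 1.0000 + -0.8825i → escape time 2
(row=4, col=0): c = -0.8900 + -1.2400i → escape time 3
(row=4, col=1): c = -0.4175 + -1.2400i → escape time 3
(row=4, col=2): c = 0.0550 + -1.2400i → escape time 2
(row=4, col=3): c = 0.5275 + -1.2400i → escape time 2
(row=4, col=4): c = 1.0000 + -1.2400i → escape time 2

Answer: 99952
99952
59942
35632
33222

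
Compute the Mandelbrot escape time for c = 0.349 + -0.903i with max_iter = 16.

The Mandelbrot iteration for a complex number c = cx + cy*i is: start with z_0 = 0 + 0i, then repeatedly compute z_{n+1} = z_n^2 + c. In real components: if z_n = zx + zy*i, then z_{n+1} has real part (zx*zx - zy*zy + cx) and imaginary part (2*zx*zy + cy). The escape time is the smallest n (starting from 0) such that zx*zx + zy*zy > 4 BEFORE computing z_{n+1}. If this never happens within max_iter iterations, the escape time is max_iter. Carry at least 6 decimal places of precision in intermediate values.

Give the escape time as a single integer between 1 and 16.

z_0 = 0 + 0i, c = 0.3490 + -0.9030i
Iter 1: z = 0.3490 + -0.9030i, |z|^2 = 0.9372
Iter 2: z = -0.3446 + -1.5333i, |z|^2 = 2.4697
Iter 3: z = -1.8832 + 0.1538i, |z|^2 = 3.5702
Iter 4: z = 3.8719 + -1.4822i, |z|^2 = 17.1887
Escaped at iteration 4

Answer: 4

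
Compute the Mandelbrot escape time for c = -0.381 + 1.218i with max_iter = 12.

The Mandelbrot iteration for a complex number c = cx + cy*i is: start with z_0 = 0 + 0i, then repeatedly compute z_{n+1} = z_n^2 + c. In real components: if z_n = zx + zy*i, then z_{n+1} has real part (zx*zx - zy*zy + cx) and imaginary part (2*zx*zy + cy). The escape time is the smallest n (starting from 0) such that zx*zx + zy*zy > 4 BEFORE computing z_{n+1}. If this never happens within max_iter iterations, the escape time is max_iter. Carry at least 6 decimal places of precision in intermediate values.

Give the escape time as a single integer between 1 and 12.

z_0 = 0 + 0i, c = -0.3810 + 1.2180i
Iter 1: z = -0.3810 + 1.2180i, |z|^2 = 1.6287
Iter 2: z = -1.7194 + 0.2899i, |z|^2 = 3.0402
Iter 3: z = 2.4912 + 0.2212i, |z|^2 = 6.2549
Escaped at iteration 3

Answer: 3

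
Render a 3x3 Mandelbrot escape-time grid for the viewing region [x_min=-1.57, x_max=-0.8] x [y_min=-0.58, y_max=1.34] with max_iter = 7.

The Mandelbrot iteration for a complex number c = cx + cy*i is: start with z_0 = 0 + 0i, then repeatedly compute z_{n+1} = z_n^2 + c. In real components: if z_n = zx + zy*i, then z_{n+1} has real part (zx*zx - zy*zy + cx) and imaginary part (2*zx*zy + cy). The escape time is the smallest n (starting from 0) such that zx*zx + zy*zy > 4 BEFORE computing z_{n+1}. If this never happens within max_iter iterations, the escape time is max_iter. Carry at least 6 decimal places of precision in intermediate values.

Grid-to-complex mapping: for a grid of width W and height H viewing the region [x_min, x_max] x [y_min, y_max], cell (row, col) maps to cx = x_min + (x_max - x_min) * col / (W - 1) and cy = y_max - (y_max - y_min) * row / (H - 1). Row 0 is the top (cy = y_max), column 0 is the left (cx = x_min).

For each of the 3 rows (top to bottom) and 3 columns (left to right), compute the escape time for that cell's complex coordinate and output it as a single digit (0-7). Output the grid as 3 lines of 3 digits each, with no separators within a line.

Answer: 122
477
345

Derivation:
(row=0, col=0): c = -1.5700 + 1.3400i → escape time 1
(row=0, col=1): c = -1.1850 + 1.3400i → escape time 2
(row=0, col=2): c = -0.8000 + 1.3400i → escape time 2
(row=1, col=0): c = -1.5700 + 0.3800i → escape time 4
(row=1, col=1): c = -1.1850 + 0.3800i → escape time 7
(row=1, col=2): c = -0.8000 + 0.3800i → escape time 7
(row=2, col=0): c = -1.5700 + -0.5800i → escape time 3
(row=2, col=1): c = -1.1850 + -0.5800i → escape time 4
(row=2, col=2): c = -0.8000 + -0.5800i → escape time 5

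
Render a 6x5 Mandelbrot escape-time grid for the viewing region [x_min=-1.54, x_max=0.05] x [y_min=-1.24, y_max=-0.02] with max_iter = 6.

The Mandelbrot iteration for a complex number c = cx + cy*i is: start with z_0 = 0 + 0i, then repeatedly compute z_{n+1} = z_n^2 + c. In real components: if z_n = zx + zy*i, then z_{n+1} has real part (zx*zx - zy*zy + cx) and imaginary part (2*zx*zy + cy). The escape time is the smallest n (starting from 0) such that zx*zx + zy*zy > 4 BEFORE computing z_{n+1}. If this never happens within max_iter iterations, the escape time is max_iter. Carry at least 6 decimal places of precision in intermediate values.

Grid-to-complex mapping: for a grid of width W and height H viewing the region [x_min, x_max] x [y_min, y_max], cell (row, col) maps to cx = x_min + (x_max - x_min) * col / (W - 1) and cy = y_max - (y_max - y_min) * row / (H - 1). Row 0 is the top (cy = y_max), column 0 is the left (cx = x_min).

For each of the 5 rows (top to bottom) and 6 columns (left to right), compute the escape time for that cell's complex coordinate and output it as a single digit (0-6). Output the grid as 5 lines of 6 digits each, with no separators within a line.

Answer: 666666
466666
335666
333466
223332

Derivation:
(row=0, col=0): c = -1.5400 + -0.0200i → escape time 6
(row=0, col=1): c = -1.2220 + -0.0200i → escape time 6
(row=0, col=2): c = -0.9040 + -0.0200i → escape time 6
(row=0, col=3): c = -0.5860 + -0.0200i → escape time 6
(row=0, col=4): c = -0.2680 + -0.0200i → escape time 6
(row=0, col=5): c = 0.0500 + -0.0200i → escape time 6
(row=1, col=0): c = -1.5400 + -0.3250i → escape time 4
(row=1, col=1): c = -1.2220 + -0.3250i → escape time 6
(row=1, col=2): c = -0.9040 + -0.3250i → escape time 6
(row=1, col=3): c = -0.5860 + -0.3250i → escape time 6
(row=1, col=4): c = -0.2680 + -0.3250i → escape time 6
(row=1, col=5): c = 0.0500 + -0.3250i → escape time 6
(row=2, col=0): c = -1.5400 + -0.6300i → escape time 3
(row=2, col=1): c = -1.2220 + -0.6300i → escape time 3
(row=2, col=2): c = -0.9040 + -0.6300i → escape time 5
(row=2, col=3): c = -0.5860 + -0.6300i → escape time 6
(row=2, col=4): c = -0.2680 + -0.6300i → escape time 6
(row=2, col=5): c = 0.0500 + -0.6300i → escape time 6
(row=3, col=0): c = -1.5400 + -0.9350i → escape time 3
(row=3, col=1): c = -1.2220 + -0.9350i → escape time 3
(row=3, col=2): c = -0.9040 + -0.9350i → escape time 3
(row=3, col=3): c = -0.5860 + -0.9350i → escape time 4
(row=3, col=4): c = -0.2680 + -0.9350i → escape time 6
(row=3, col=5): c = 0.0500 + -0.9350i → escape time 6
(row=4, col=0): c = -1.5400 + -1.2400i → escape time 2
(row=4, col=1): c = -1.2220 + -1.2400i → escape time 2
(row=4, col=2): c = -0.9040 + -1.2400i → escape time 3
(row=4, col=3): c = -0.5860 + -1.2400i → escape time 3
(row=4, col=4): c = -0.2680 + -1.2400i → escape time 3
(row=4, col=5): c = 0.0500 + -1.2400i → escape time 2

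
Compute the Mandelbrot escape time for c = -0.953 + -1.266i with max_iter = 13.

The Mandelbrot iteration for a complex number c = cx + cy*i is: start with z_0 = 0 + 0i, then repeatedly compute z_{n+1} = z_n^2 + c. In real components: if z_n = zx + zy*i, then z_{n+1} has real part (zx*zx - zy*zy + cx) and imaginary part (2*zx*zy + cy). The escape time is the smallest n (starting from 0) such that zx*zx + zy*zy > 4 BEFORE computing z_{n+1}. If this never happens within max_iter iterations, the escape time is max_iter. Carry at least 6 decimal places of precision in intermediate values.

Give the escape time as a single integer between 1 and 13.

Answer: 2

Derivation:
z_0 = 0 + 0i, c = -0.9530 + -1.2660i
Iter 1: z = -0.9530 + -1.2660i, |z|^2 = 2.5110
Iter 2: z = -1.6475 + 1.1470i, |z|^2 = 4.0300
Escaped at iteration 2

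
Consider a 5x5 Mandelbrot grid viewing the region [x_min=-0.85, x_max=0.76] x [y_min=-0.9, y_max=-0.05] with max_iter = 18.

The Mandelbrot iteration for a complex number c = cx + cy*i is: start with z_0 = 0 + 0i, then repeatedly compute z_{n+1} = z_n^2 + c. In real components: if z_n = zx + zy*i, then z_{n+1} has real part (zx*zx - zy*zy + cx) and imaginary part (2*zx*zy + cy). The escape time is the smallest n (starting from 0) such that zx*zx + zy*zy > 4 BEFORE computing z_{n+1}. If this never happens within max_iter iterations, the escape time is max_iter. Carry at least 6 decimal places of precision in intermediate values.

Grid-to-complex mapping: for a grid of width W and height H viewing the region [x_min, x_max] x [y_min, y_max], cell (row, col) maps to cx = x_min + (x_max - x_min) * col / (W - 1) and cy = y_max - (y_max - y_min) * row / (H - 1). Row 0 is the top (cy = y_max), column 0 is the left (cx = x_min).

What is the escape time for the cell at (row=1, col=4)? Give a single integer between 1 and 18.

Answer: 3

Derivation:
z_0 = 0 + 0i, c = 0.7600 + -0.2625i
Iter 1: z = 0.7600 + -0.2625i, |z|^2 = 0.6465
Iter 2: z = 1.2687 + -0.6615i, |z|^2 = 2.0472
Iter 3: z = 1.9320 + -1.9410i, |z|^2 = 7.5000
Escaped at iteration 3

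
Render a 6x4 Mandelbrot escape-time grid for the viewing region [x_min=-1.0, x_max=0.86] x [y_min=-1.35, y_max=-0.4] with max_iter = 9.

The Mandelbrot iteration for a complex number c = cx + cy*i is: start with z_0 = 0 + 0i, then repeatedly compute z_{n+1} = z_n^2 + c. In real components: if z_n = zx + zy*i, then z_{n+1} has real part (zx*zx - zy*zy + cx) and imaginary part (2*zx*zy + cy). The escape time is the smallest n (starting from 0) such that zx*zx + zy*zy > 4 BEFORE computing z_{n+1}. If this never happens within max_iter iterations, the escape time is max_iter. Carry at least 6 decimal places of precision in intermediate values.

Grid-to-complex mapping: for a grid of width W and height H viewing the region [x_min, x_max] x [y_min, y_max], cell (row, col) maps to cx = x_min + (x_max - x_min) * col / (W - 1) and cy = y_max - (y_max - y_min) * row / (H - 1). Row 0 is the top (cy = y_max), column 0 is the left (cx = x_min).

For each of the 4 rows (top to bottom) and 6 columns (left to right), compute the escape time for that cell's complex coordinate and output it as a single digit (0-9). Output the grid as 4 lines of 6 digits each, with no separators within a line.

(row=0, col=0): c = -1.0000 + -0.4000i → escape time 7
(row=0, col=1): c = -0.6280 + -0.4000i → escape time 9
(row=0, col=2): c = -0.2560 + -0.4000i → escape time 9
(row=0, col=3): c = 0.1160 + -0.4000i → escape time 9
(row=0, col=4): c = 0.4880 + -0.4000i → escape time 6
(row=0, col=5): c = 0.8600 + -0.4000i → escape time 3
(row=1, col=0): c = -1.0000 + -0.7167i → escape time 4
(row=1, col=1): c = -0.6280 + -0.7167i → escape time 6
(row=1, col=2): c = -0.2560 + -0.7167i → escape time 9
(row=1, col=3): c = 0.1160 + -0.7167i → escape time 8
(row=1, col=4): c = 0.4880 + -0.7167i → escape time 4
(row=1, col=5): c = 0.8600 + -0.7167i → escape time 2
(row=2, col=0): c = -1.0000 + -1.0333i → escape time 3
(row=2, col=1): c = -0.6280 + -1.0333i → escape time 4
(row=2, col=2): c = -0.2560 + -1.0333i → escape time 6
(row=2, col=3): c = 0.1160 + -1.0333i → escape time 4
(row=2, col=4): c = 0.4880 + -1.0333i → escape time 2
(row=2, col=5): c = 0.8600 + -1.0333i → escape time 2
(row=3, col=0): c = -1.0000 + -1.3500i → escape time 2
(row=3, col=1): c = -0.6280 + -1.3500i → escape time 2
(row=3, col=2): c = -0.2560 + -1.3500i → escape time 2
(row=3, col=3): c = 0.1160 + -1.3500i → escape time 2
(row=3, col=4): c = 0.4880 + -1.3500i → escape time 2
(row=3, col=5): c = 0.8600 + -1.3500i → escape time 2

Answer: 799963
469842
346422
222222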